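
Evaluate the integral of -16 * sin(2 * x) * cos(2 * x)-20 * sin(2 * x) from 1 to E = -4*cos(2)^2 + 4*cos(2*E)^2 - 10*cos(2) + 10*cos(2*E)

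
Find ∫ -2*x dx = -x^2 + C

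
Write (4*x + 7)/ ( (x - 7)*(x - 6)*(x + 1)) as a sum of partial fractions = 3/(56*(x + 1)) - 31/(7*(x - 6)) + 35/(8*(x - 7))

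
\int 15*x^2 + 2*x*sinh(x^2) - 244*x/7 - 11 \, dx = 5*x^3 - 122*x^2/7 - 11*x + cosh(x^2) + C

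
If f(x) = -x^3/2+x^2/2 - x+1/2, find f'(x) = -3*x^2/2 + x - 1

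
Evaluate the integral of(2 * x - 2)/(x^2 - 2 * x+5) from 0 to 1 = -log(5) + log(4)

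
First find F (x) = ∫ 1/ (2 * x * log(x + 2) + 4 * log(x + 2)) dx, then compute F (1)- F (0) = log(log(3))/2 - log(log(2))/2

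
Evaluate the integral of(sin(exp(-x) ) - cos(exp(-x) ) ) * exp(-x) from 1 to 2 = sqrt(2)*(-sin(exp(-1) + pi/4) + sin(exp(-2) + pi/4))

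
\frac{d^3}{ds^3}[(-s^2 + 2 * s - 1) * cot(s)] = 6*s^2*cot(s)^4 + 8*s^2*cot(s)^2 + 2*s^2 - 12*s*cot(s)^4 - 12*s*cot(s)^3 - 16*s*cot(s)^2 - 12*s*cot(s) - 4*s + 6*cot(s)^4 + 12*cot(s)^3 + 14*cot(s)^2 + 12*cot(s) + 8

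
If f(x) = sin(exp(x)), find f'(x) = exp(x)*cos(exp(x))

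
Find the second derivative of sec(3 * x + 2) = 18*tan(3*x + 2)^2*sec(3*x + 2) + 9*sec(3*x + 2)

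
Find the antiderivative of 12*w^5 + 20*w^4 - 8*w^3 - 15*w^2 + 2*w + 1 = 2*w^6 + 4*w^5 - 2*w^4 - 5*w^3 + w^2 + w + C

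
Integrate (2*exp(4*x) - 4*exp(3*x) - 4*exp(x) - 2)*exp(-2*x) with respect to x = ((exp(x) - 2)*exp(x) - 1)^2*exp(-2*x) + C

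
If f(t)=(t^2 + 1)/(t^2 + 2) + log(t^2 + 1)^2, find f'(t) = (4*t^5*log(t^2 + 1) + 16*t^3*log(t^2 + 1) + 2*t^3 + 16*t*log(t^2 + 1) + 2*t)/(t^6 + 5*t^4 + 8*t^2 + 4)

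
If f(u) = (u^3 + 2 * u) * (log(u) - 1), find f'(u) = 3*u^2*log(u) - 2*u^2 + 2*log(u)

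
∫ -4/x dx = -4*log(x) + C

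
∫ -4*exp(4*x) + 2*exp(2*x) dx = -exp(4*x) + exp(2*x) + C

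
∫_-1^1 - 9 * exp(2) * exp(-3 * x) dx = -3*exp(5) + 3*exp(-1)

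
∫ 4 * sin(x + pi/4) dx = -4*cos(x + pi/4) + C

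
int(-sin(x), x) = cos(x) + C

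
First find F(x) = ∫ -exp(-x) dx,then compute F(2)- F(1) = -exp(-1) + exp(-2)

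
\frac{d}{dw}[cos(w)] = -sin(w)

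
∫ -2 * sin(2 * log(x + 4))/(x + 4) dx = cos(2*log(x + 4)) + C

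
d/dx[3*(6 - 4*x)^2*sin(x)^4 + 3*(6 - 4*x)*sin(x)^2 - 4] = 192*x^2*sin(x)^3*cos(x) + 96*x*sin(x)^4 - 576*x*sin(x)^3*cos(x) - 12*x*sin(2*x) - 144*sin(x)^4 + 432*sin(x)^3*cos(x) - 12*sin(x)^2 + 18*sin(2*x)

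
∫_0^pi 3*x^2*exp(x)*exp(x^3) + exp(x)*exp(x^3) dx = -1 + exp(pi + pi^3)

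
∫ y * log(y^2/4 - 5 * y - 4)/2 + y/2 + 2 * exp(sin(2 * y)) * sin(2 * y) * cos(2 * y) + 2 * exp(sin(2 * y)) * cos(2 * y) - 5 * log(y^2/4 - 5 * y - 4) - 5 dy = -(-y^2 + 20*y + 16)*log(y^2/4 - 5*y - 4)/4 + exp(sin(2*y))*sin(2*y) + C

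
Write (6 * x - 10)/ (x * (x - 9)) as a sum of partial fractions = 44/(9*(x - 9)) + 10/(9*x)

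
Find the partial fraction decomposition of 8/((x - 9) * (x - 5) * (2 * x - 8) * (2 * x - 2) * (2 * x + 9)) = 32/(95931*(2*x + 9)) - 1/(528*(x - 1)) + 2/(255*(x - 4)) - 1/(152*(x - 5)) + 1/(2160*(x - 9))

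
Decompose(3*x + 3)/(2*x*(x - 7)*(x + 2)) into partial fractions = -1/(12*(x + 2)) + 4/(21*(x - 7)) - 3/(28*x)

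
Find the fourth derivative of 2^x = 2^x*log(2)^4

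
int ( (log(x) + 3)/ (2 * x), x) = (log(x) + 6)*log(x)/4 + C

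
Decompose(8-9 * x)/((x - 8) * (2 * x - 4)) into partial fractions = 5/(6*(x - 2)) - 16/(3*(x - 8))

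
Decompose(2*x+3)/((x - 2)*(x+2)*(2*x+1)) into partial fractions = -8/(15*(2*x + 1)) - 1/(12*(x + 2)) + 7/(20*(x - 2))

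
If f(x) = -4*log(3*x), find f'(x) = -4/x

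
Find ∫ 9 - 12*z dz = -6*z^2 + 9*z + C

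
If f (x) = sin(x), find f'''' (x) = sin(x)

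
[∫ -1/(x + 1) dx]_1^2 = -log(3) + log(2)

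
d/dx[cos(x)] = -sin(x)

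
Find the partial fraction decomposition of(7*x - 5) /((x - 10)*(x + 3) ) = 2/(x + 3) + 5/(x - 10)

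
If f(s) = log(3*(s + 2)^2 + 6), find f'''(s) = (4*s^3 + 24*s^2 + 24*s - 16)/(s^6 + 12*s^5 + 66*s^4 + 208*s^3 + 396*s^2 + 432*s + 216)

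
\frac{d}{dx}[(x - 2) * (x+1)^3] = 4*x^3 + 3*x^2 - 6*x - 5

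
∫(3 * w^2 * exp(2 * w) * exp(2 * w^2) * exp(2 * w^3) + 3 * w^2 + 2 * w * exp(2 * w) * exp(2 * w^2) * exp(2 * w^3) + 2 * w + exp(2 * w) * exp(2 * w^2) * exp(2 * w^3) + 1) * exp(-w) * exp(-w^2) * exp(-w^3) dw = 2*sinh(w*(w^2 + w + 1)) + C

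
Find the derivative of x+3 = 1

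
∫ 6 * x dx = 3*x^2 + C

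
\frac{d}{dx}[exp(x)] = exp(x)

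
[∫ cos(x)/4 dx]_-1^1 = sin(1)/2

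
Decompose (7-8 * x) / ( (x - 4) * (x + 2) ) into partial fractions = -23/(6*(x + 2)) - 25/(6*(x - 4))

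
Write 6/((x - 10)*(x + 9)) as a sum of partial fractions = -6/(19*(x + 9)) + 6/(19*(x - 10))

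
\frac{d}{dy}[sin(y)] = cos(y)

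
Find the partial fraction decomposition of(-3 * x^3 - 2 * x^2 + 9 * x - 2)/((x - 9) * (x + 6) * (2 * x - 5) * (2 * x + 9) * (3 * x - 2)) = 9/(8525*(3*x - 2)) - 1523/(35154*(2*x + 9)) + 311/(34034*(2*x - 5)) + 26/(765*(x + 6)) - 454/(26325*(x - 9))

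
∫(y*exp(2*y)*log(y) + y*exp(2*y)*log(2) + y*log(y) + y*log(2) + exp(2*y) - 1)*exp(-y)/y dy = 2*log(2*y)*sinh(y) + C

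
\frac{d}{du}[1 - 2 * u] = -2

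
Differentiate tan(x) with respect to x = cos(x)^(-2)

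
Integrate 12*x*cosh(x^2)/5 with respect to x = 6*sinh(x^2)/5 + C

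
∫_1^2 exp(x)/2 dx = -E/2 + exp(2)/2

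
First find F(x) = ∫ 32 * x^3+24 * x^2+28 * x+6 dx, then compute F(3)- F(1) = 972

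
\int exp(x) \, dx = exp(x) + C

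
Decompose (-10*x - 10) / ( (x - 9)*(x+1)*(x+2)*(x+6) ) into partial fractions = -1/(6*(x + 6)) + 5/(22*(x + 2)) - 2/(33*(x - 9))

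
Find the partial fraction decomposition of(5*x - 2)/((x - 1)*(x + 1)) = 7/(2*(x + 1)) + 3/(2*(x - 1))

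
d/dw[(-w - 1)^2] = 2*w + 2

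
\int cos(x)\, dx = sin(x) + C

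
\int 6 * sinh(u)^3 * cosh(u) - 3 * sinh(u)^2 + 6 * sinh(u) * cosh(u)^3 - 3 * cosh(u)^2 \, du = -3*sinh(2*u)/2 + 3*cosh(2*u)^2/4 + C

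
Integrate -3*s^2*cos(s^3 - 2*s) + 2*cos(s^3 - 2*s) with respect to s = -sin(s*(s^2 - 2)) + C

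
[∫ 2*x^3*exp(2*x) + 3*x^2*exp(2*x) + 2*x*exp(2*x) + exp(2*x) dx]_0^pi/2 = (pi/2 + pi^3/8)*exp(pi)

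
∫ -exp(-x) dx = exp(-x) + C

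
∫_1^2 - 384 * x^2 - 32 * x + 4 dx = -940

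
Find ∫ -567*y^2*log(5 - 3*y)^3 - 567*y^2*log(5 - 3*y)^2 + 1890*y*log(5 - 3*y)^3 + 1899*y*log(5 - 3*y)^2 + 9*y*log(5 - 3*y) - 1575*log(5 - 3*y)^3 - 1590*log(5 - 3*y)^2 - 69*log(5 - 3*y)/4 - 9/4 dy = -(3*y - 5)*(28*(3*y - 5)^2*log(5 - 3*y)^2 - 2*(3*y - 5)*log(5 - 3*y) + 3)*log(5 - 3*y)/4 + C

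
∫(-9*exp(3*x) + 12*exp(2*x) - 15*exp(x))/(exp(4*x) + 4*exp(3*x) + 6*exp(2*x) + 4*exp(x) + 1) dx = 3*(-7*exp(3*x) - 18*exp(2*x) - 20*exp(x) - 5)/(exp(3*x) + 3*exp(2*x) + 3*exp(x) + 1) + C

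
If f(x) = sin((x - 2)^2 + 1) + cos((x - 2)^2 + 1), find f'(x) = -2*x*sin(x^2 - 4*x + 5) + 2*x*cos(x^2 - 4*x + 5) + 4*sin(x^2 - 4*x + 5) - 4*cos(x^2 - 4*x + 5)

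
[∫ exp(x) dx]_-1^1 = E - exp(-1)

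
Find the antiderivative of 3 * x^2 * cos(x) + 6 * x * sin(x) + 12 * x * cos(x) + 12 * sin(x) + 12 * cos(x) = 3*(x + 2)^2*sin(x) + C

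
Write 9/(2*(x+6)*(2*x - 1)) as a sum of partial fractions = 9/(13*(2*x - 1)) - 9/(26*(x + 6))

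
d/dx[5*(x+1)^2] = 10*x + 10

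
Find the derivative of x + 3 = 1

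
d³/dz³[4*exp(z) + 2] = 4*exp(z)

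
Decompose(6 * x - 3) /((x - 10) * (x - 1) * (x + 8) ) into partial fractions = -17/(54*(x + 8)) - 1/(27*(x - 1)) + 19/(54*(x - 10))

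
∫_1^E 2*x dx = -1 + exp(2)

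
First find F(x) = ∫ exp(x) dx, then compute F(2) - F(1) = -E + exp(2)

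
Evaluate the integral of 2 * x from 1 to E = -1 + exp(2)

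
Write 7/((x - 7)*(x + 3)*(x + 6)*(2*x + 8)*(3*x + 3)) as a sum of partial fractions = 7/(2340*(x + 6)) - 7/(396*(x + 4)) + 7/(360*(x + 3)) - 7/(1440*(x + 1)) + 7/(68640*(x - 7))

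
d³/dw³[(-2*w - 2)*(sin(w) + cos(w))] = -2*w*sin(w) + 2*w*cos(w) + 4*sin(w) + 8*cos(w)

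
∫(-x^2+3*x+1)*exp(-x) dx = (x^2 - x - 2)*exp(-x) + C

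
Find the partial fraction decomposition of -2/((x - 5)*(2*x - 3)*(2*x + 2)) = 4/(35*(2*x - 3)) - 1/(30*(x + 1)) - 1/(42*(x - 5))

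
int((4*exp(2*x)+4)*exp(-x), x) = 8*sinh(x) + C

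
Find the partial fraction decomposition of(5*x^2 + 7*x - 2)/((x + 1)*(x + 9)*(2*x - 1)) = 11/(57*(2*x - 1)) + 85/(38*(x + 9)) + 1/(6*(x + 1))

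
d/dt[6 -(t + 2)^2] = -2*t - 4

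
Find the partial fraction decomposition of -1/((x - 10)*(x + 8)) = 1/(18*(x + 8)) - 1/(18*(x - 10))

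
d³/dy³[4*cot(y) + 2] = -24*cot(y)^4 - 32*cot(y)^2 - 8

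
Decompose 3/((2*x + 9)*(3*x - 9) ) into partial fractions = -2/(15*(2*x + 9)) + 1/(15*(x - 3))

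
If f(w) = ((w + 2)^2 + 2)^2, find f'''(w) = 24*w + 48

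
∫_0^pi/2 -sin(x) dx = -1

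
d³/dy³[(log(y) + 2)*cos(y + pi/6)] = (y^3*log(y)*sin(y + pi/6) + 2*y^3*sin(y + pi/6) - 3*y^2*cos(y + pi/6) + 3*y*sin(y + pi/6) + 2*cos(y + pi/6))/y^3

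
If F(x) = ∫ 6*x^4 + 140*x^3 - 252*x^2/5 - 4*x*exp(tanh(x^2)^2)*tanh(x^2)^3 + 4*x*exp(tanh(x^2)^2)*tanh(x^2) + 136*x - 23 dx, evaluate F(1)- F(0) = exp(tanh(1)^2) + 317/5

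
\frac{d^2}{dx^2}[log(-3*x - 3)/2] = -1/(2*x^2 + 4*x + 2)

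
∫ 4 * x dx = 2*x^2 + C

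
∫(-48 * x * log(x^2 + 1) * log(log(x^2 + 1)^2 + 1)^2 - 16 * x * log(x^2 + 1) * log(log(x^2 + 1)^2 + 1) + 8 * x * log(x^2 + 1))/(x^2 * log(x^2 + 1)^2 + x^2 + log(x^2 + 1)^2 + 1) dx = 2*(-2*log(log(x^2 + 1)^2 + 1)^2 - log(log(x^2 + 1)^2 + 1) + 1)*log(log(x^2 + 1)^2 + 1) + C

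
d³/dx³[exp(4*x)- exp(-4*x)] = (64*exp(8*x) + 64)*exp(-4*x)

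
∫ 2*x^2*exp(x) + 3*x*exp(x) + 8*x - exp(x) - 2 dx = x*(2*x - 1)*(exp(x) + 2) + C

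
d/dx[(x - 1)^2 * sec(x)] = (x^2*sin(x)/cos(x) - 2*x*sin(x)/cos(x) + 2*x + sin(x)/cos(x) - 2)/cos(x)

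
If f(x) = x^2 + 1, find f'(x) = 2*x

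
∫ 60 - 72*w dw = -36*w^2 + 60*w + C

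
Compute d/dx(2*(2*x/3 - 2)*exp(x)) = 4*x*exp(x)/3 - 8*exp(x)/3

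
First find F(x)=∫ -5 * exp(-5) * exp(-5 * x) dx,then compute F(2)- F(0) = -exp(-5) + exp(-15)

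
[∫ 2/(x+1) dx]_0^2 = 2*log(3)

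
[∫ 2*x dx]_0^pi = pi^2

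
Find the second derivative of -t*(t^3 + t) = -12*t^2 - 2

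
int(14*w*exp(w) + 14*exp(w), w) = 14*w*exp(w) + C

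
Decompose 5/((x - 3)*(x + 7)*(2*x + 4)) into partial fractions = 1/(20*(x + 7)) - 1/(10*(x + 2)) + 1/(20*(x - 3))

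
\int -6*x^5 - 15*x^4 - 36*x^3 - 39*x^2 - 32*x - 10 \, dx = -x^6 - 3*x^5 - 9*x^4 - 13*x^3 - 16*x^2 - 10*x + C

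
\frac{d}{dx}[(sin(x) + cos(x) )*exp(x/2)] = (-sin(x) + 3*cos(x))*exp(x/2)/2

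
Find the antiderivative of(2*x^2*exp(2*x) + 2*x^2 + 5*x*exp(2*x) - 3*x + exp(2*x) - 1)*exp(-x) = 2*x*(2*x + 1)*sinh(x) + C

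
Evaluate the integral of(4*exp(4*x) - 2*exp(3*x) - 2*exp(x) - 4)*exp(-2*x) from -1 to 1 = -2*(-E + exp(-1))^2 - 4*E + 4*exp(-1) + 2*(E - exp(-1))^2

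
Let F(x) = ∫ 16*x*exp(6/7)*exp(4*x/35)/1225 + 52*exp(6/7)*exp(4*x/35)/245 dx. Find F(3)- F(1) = -34*exp(34/35)/35 + 6*exp(6/5)/5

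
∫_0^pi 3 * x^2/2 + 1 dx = pi + pi^3/2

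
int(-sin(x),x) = cos(x) + C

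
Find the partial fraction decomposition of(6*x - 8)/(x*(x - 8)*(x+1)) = -14/(9*(x + 1)) + 5/(9*(x - 8)) + 1/x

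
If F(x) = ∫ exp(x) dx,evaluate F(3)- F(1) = -E + exp(3)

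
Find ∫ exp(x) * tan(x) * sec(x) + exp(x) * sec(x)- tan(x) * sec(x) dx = (exp(x) - 1)*sec(x) + C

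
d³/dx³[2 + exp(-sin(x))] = (sin(x) - 3)*exp(-sin(x))*sin(x)*cos(x)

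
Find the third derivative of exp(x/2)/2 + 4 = exp(x/2)/16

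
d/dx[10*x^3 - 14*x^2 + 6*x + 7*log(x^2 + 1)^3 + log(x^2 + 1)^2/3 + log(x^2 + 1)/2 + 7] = (90*x^4 - 84*x^3 + 108*x^2 + 126*x*log(x^2 + 1)^2 + 4*x*log(x^2 + 1) - 81*x + 18)/(3*x^2 + 3)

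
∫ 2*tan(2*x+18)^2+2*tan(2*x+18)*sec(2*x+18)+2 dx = tan(2*x + 18) + sec(2*x + 18) + C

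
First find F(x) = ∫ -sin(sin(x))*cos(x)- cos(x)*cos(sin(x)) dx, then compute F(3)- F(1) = sqrt(2)*(-sin(-sin(1) + pi/4) + sin(-sin(3) + pi/4))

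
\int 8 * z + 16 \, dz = 4*z^2 + 16*z + C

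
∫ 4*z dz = 2*z^2 + C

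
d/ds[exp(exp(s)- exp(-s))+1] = (exp(exp(s) - exp(-s)) + exp(2*s + exp(s) - exp(-s)))*exp(-s)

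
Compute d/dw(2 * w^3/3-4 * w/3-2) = 2*w^2 - 4/3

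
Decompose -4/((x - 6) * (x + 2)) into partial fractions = 1/(2*(x + 2)) - 1/(2*(x - 6))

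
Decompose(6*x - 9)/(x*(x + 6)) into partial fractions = 15/(2*(x + 6)) - 3/(2*x)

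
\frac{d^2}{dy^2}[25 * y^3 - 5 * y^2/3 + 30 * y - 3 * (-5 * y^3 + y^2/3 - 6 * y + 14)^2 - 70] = -2250*y^4 + 200*y^3 - 2164*y^2 + 2742*y - 826/3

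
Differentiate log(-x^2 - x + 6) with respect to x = (2*x + 1)/(x^2 + x - 6)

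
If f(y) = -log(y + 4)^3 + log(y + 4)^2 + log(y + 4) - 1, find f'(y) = (-3*log(y + 4)^2 + 2*log(y + 4) + 1)/(y + 4)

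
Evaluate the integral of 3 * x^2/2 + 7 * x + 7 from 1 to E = -15 + (E/2 + 2)*(2 + exp(2) + 3*E)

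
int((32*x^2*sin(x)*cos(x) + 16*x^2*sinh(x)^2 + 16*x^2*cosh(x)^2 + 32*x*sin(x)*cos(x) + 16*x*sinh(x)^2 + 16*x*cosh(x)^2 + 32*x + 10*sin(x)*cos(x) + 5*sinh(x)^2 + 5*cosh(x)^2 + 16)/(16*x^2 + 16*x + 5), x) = log(16*x^2 + 16*x + 5) + sin(x)^2 + sinh(2*x)/2 + C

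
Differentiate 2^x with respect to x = 2^x*log(2)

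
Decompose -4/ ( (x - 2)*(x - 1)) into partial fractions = 4/(x - 1) - 4/(x - 2)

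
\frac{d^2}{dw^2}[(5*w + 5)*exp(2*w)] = 20*w*exp(2*w) + 40*exp(2*w)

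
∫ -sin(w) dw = cos(w) + C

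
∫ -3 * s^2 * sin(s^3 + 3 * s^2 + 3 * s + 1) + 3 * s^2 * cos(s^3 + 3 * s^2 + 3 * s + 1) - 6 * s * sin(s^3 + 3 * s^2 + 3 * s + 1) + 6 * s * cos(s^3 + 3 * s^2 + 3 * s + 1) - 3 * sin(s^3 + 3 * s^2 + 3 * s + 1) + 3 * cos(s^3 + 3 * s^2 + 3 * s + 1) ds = sin((s + 1)^3) + cos((s + 1)^3) + C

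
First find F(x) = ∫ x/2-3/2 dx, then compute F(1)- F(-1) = -3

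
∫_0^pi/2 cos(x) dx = 1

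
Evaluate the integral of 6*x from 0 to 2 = 12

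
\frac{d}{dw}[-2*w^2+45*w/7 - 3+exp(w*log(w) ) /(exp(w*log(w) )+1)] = (-28*w*exp(2*w*log(w)) - 56*w*exp(w*log(w)) - 28*w + 45*exp(2*w*log(w)) + 7*exp(w*log(w))*log(w) + 97*exp(w*log(w)) + 45)/(7*exp(2*w*log(w)) + 14*exp(w*log(w)) + 7)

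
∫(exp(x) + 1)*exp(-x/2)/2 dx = 2*sinh(x/2) + C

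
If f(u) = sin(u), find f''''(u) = sin(u)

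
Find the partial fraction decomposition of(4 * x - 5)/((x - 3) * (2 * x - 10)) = -7/(4*(x - 3)) + 15/(4*(x - 5))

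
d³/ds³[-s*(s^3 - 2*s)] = -24*s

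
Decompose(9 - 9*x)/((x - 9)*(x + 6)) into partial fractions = -21/(5*(x + 6)) - 24/(5*(x - 9))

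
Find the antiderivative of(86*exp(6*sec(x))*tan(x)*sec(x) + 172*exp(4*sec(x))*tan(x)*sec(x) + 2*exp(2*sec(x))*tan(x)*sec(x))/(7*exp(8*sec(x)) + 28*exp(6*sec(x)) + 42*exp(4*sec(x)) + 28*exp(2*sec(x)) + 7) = -(6*exp(6/cos(x)) + 61*exp(4/cos(x)) + 104*exp(2/cos(x)) + 35)/(7*(exp(2/cos(x)) + 1)^3) + C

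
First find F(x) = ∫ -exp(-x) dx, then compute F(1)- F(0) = -1 + exp(-1)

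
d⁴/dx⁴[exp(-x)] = exp(-x)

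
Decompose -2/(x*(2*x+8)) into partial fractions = 1/(4*(x + 4)) - 1/(4*x)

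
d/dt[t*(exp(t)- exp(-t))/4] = (t*exp(2*t) + t + exp(2*t) - 1)*exp(-t)/4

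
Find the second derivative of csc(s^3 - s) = (-9*s^4 + 18*s^4/sin(s*(s^2 - 1))^2 + 6*s^2 - 12*s^2/sin(s*(s^2 - 1))^2 - 6*s*cos(s*(s^2 - 1))/sin(s*(s^2 - 1)) - 1 + 2/sin(s*(s^2 - 1))^2)/sin(s*(s^2 - 1))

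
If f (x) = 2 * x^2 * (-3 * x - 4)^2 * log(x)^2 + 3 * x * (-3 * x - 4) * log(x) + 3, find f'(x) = 72*x^3*log(x)^2 + 36*x^3*log(x) + 144*x^2*log(x)^2 + 96*x^2*log(x) + 64*x*log(x)^2 + 46*x*log(x) - 9*x - 12*log(x) - 12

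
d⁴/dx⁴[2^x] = 2^x*log(2)^4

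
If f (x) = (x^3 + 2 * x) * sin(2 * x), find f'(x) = 2*x^3*cos(2*x) + 3*x^2*sin(2*x) + 4*x*cos(2*x) + 2*sin(2*x)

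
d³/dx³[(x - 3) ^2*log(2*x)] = (2*x^2 + 6*x + 18)/x^3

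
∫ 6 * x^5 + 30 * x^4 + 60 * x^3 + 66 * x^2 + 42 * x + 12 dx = x^6 + 6*x^5 + 15*x^4 + 22*x^3 + 21*x^2 + 12*x + C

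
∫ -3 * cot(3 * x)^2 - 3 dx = cot(3*x) + C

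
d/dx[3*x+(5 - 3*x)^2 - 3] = 18*x - 27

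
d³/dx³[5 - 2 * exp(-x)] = 2*exp(-x)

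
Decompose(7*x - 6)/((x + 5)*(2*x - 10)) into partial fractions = 41/(20*(x + 5)) + 29/(20*(x - 5))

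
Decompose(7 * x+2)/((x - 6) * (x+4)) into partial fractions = 13/(5*(x + 4)) + 22/(5*(x - 6))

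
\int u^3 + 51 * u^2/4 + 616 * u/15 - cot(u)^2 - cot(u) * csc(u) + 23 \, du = u^4/4 + 17*u^3/4 + 308*u^2/15 + 24*u + cot(u) + csc(u) + C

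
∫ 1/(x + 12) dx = log(x/3 + 4) + C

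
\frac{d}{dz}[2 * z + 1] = 2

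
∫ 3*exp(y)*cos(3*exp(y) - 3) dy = sin(3*exp(y) - 3) + C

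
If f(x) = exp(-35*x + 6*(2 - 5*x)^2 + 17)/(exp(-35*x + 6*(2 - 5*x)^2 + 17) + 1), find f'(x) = (300*x*exp(150*x^2 - 155*x + 41) - 155*exp(150*x^2 - 155*x + 41))/(1 + 2*exp(41)*exp(-155*x)*exp(150*x^2) + exp(82)*exp(-310*x)*exp(300*x^2))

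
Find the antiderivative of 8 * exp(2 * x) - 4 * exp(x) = (2*exp(x) - 1)^2 + C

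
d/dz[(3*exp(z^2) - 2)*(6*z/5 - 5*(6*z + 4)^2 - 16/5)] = -1080*z^3*exp(z^2) - 7164*z^2*exp(z^2)/5 - 7896*z*exp(z^2)/5 + 720*z - 3582*exp(z^2)/5 + 2388/5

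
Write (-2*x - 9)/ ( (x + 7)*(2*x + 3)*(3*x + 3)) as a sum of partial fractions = 8/(11*(2*x + 3)) + 5/(198*(x + 7)) - 7/(18*(x + 1))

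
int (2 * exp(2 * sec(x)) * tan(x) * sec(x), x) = exp(2*sec(x)) + C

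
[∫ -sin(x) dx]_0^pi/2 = -1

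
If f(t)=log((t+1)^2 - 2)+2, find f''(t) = (-2*t^2 - 4*t - 6)/(t^4 + 4*t^3 + 2*t^2 - 4*t + 1)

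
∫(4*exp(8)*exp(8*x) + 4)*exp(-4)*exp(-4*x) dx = 2*sinh(4*x + 4) + C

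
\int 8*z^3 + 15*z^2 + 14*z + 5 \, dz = 2*z^4 + 5*z^3 + 7*z^2 + 5*z + C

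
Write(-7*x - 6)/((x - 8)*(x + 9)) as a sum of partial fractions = -57/(17*(x + 9)) - 62/(17*(x - 8))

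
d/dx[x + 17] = 1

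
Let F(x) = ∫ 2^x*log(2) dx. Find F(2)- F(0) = 3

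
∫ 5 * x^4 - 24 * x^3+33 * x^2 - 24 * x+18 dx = x^5 - 6*x^4 + 11*x^3 - 12*x^2 + 18*x + C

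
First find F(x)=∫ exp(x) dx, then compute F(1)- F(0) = -1 + E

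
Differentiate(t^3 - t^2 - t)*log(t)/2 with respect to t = 3*t^2*log(t)/2 + t^2/2 - t*log(t) - t/2 - log(t)/2 - 1/2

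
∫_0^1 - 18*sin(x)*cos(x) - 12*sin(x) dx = -25 + (3*cos(1) + 2)^2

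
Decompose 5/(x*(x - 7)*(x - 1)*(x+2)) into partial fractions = -5/(54*(x + 2)) - 5/(18*(x - 1)) + 5/(378*(x - 7)) + 5/(14*x)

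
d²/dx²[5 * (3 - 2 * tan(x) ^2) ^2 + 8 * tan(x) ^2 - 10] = 400*tan(x)^6 + 328*tan(x)^4 - 176*tan(x)^2 - 104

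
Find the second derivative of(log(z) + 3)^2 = (-2*log(z) - 4)/z^2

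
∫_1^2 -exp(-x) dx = -exp(-1) + exp(-2)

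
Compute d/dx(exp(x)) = exp(x)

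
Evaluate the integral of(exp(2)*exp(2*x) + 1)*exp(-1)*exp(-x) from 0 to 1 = -E - exp(-2) + exp(-1) + exp(2)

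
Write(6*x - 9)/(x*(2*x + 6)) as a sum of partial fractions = 9/(2*(x + 3)) - 3/(2*x)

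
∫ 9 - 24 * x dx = -12*x^2 + 9*x + C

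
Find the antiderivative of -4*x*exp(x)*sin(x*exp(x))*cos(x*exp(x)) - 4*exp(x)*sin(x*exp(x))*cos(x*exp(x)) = 2*cos(x*exp(x))^2 + C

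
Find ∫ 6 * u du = 3*u^2 + C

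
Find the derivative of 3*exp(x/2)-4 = 3*exp(x/2)/2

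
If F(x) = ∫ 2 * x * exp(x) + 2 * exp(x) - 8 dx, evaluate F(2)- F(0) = -16 + 4*exp(2)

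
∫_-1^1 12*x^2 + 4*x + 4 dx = 16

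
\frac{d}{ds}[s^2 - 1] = 2*s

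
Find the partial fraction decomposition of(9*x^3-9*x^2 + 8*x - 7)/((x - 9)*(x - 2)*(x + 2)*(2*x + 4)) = 4723/(3872*(x + 2)) - 131/(88*(x + 2)^2) - 45/(224*(x - 2)) + 5897/(1694*(x - 9))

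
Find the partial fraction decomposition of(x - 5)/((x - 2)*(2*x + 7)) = 17/(11*(2*x + 7)) - 3/(11*(x - 2))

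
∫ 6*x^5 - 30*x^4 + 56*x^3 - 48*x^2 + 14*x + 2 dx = x^6 - 6*x^5 + 14*x^4 - 16*x^3 + 7*x^2 + 2*x + C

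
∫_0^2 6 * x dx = 12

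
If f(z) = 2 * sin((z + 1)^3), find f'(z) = 6*(z + 1)^2*cos(z^3 + 3*z^2 + 3*z + 1)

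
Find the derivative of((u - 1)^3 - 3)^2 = 6*u^5 - 30*u^4 + 60*u^3 - 78*u^2 + 66*u - 24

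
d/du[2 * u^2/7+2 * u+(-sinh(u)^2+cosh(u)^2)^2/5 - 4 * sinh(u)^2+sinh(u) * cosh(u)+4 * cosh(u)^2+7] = 4*u/7 + cosh(2*u) + 2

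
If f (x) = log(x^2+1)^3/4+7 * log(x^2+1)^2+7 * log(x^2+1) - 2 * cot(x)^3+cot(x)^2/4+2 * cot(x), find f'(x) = (12*x^2*cot(x)^4 - x^2*cot(x)^3 + 8*x^2*cot(x)^2 - x^2*cot(x) - 4*x^2 + 3*x*log(x^2 + 1)^2 + 56*x*log(x^2 + 1) + 28*x + 12*cot(x)^4 - cot(x)^3 + 8*cot(x)^2 - cot(x) - 4)/(2*x^2 + 2)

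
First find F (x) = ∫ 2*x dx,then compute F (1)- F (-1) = 0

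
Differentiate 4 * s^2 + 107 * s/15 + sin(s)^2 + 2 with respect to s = 8*s + sin(2*s) + 107/15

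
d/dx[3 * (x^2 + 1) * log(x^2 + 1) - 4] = 6*x*log(x^2 + 1) + 6*x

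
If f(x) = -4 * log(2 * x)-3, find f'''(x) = -8/x^3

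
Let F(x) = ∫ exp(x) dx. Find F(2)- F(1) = -E + exp(2)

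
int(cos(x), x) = sin(x) + C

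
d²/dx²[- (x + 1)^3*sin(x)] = x^3*sin(x) + 3*x^2*sin(x) - 6*x^2*cos(x) - 3*x*sin(x) - 12*x*cos(x) - 5*sin(x) - 6*cos(x)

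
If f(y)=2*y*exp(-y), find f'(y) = (2 - 2*y)*exp(-y)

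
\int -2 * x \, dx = -x^2 + C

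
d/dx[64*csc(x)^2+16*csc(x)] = -16*(1 + 8/sin(x))*cos(x)/sin(x)^2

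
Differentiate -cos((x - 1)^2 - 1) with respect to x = 2*(x - 1)*sin(x*(x - 2))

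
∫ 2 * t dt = t^2 + C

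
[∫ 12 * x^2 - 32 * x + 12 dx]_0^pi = 4*pi*(-1 + (-2 + pi)^2)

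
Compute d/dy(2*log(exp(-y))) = -2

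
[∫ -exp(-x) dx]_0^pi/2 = -1 + exp(-pi/2)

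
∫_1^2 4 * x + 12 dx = 18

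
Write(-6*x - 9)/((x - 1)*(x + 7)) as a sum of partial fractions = -33/(8*(x + 7)) - 15/(8*(x - 1))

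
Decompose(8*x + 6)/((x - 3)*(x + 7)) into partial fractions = 5/(x + 7) + 3/(x - 3)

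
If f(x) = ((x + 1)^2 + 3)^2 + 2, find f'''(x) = 24*x + 24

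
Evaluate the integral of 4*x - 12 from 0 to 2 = -16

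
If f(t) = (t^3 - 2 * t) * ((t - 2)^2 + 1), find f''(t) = 20*t^3 - 48*t^2 + 18*t + 16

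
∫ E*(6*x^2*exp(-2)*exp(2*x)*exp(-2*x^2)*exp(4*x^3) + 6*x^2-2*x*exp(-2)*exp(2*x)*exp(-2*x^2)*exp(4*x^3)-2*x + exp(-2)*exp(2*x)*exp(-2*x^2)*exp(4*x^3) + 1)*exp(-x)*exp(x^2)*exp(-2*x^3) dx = 2*sinh(2*x^3 - x^2 + x - 1) + C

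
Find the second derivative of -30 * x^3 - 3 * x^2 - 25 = -180*x - 6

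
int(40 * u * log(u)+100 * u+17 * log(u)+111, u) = (20*u + 17)*(u*log(u) + 2*u + 3) + C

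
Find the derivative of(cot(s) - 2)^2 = 2*(2 - cos(s)/sin(s))/sin(s)^2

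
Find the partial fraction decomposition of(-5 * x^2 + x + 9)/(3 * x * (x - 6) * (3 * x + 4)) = -1/(24*(3*x + 4)) - 5/(12*(x - 6)) - 1/(8*x)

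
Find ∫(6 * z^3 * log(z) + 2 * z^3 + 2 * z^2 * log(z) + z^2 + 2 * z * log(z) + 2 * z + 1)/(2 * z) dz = (2*z^3 + z^2 + 2*z + 1)*log(z)/2 + C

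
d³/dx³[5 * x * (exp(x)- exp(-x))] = (5*x*exp(2*x) + 5*x + 15*exp(2*x) - 15)*exp(-x)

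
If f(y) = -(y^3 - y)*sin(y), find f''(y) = y^3*sin(y) - 6*y^2*cos(y) - 7*y*sin(y) + 2*cos(y)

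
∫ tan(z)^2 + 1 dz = tan(z) + C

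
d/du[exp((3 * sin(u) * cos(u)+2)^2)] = 3*(3*sin(4*u)/2 + 4*cos(2*u))*exp(4)*exp(-9*(1 - cos(2*u))^2/4)*exp(9/2 - 9*cos(2*u)/2)*exp(6*sin(2*u))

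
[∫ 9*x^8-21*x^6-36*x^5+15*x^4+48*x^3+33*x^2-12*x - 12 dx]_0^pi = 8 + (-pi - 2 + pi^3)^3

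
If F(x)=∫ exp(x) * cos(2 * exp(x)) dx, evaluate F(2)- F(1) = -sin(2*E)/2 + sin(2*exp(2))/2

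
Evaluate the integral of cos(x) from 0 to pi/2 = 1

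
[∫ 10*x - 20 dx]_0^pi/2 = -20 + 5*(-2 + pi/2)^2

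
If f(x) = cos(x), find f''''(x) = cos(x)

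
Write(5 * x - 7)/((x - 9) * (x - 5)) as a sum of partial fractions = -9/(2*(x - 5)) + 19/(2*(x - 9))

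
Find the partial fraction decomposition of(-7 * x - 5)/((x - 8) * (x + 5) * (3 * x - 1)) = 33/(184*(3*x - 1)) + 15/(104*(x + 5)) - 61/(299*(x - 8))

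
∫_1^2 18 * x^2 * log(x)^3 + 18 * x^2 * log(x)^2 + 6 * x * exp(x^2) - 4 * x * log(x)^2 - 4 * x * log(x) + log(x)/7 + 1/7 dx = -3*E - 8*log(2)^2 + 2*log(2)/7 + 48*log(2)^3 + 3*exp(4)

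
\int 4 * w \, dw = 2*w^2 + C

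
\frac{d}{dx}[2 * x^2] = 4*x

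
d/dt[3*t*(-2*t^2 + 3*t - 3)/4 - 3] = -9*t^2/2 + 9*t/2 - 9/4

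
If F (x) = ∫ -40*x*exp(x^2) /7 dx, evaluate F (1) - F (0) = 20/7 - 20*E/7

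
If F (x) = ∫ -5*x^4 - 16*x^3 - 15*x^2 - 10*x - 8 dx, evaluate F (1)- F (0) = -23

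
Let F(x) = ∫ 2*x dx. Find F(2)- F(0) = 4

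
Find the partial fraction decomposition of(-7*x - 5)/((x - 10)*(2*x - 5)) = 3/(2*x - 5) - 5/(x - 10)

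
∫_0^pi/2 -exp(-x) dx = -1 + exp(-pi/2)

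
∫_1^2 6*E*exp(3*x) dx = -2*exp(4) + 2*exp(7)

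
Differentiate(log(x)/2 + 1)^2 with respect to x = (log(x) + 2)/(2*x)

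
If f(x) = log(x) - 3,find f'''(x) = 2/x^3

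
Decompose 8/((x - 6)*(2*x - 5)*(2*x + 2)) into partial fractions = -16/(49*(2*x - 5)) + 4/(49*(x + 1)) + 4/(49*(x - 6))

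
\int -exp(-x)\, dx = exp(-x) + C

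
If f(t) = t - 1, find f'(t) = 1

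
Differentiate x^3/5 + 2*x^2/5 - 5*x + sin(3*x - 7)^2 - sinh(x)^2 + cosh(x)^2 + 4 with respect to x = 3*x^2/5 + 4*x/5 + 3*sin(6*x - 14) - 5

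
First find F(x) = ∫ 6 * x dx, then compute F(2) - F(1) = 9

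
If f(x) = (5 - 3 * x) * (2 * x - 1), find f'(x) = 13 - 12*x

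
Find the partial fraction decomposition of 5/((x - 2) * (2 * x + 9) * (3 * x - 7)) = 45/(41*(3*x - 7)) + 20/(533*(2*x + 9)) - 5/(13*(x - 2))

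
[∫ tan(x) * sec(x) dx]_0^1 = -1 + sec(1)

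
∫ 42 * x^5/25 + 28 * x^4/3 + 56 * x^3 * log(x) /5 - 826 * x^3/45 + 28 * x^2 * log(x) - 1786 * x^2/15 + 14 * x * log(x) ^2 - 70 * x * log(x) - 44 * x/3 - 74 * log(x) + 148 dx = -4*x^3/5 - 8*x^2/3 - 4*x*log(x) + 12*x + 7*(3*x^3 + 10*x^2 + 15*x*log(x) - 45*x - 75)^2/225 + C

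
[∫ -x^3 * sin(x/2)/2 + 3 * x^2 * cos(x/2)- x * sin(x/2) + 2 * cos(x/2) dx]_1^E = -3*cos(1/2) + (2*E + exp(3))*cos(E/2)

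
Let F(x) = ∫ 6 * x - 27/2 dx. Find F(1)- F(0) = -21/2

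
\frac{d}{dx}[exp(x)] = exp(x)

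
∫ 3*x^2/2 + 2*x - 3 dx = x^3/2 + x^2 - 3*x + C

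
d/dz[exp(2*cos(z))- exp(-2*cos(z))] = -2*(exp(2*cos(z)) + exp(-2*cos(z)))*sin(z)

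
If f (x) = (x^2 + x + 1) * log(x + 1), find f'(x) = (2*x^2*log(x + 1) + x^2 + 3*x*log(x + 1) + x + log(x + 1) + 1)/(x + 1)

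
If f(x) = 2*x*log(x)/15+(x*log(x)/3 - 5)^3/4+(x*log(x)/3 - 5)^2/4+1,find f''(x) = (10*x^2*log(x)^3 + 25*x^2*log(x)^2 + 10*x^2*log(x) - 140*x*log(x)^2 - 420*x*log(x) - 140*x + 999)/(180*x)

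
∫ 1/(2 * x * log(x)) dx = log(2*log(x))/2 + C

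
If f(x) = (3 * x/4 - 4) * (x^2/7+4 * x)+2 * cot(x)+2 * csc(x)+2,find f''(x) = 9*x/14 + 34/7 - 2/sin(x) + 4*cos(x)/sin(x)^3 + 4/sin(x)^3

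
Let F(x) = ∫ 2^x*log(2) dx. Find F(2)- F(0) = 3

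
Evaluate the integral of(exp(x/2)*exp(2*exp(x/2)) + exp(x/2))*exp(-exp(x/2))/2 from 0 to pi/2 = -E - exp(-exp(pi/4)) + exp(-1) + exp(exp(pi/4))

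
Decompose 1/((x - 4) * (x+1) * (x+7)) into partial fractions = 1/(66*(x + 7)) - 1/(30*(x + 1)) + 1/(55*(x - 4))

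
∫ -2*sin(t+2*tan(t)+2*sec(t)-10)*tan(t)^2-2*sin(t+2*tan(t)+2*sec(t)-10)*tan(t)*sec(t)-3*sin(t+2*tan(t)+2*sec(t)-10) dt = cos(t + 2*tan(t) + 2*sec(t) - 10) + C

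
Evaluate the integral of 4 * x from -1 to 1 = 0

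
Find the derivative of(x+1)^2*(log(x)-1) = (2*x^2*log(x) - x^2 + 2*x*log(x) + 1)/x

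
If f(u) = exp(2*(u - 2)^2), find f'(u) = 4*u*exp(2*u^2 - 8*u + 8) - 8*exp(2*u^2 - 8*u + 8)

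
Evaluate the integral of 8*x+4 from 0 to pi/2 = 2*pi + pi^2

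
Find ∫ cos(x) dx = sin(x) + C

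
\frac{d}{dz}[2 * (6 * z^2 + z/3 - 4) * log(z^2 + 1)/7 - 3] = (72*z^3*log(z^2 + 1) + 72*z^3 + 2*z^2*log(z^2 + 1) + 4*z^2 + 72*z*log(z^2 + 1) - 48*z + 2*log(z^2 + 1))/(21*z^2 + 21)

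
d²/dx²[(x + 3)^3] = 6*x + 18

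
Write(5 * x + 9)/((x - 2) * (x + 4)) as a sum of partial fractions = 11/(6*(x + 4)) + 19/(6*(x - 2))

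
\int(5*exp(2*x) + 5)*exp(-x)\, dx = 10*sinh(x) + C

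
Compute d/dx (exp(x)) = exp(x)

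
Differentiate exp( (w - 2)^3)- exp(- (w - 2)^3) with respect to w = (3*w^2*exp(2*w^3 - 12*w^2 + 24*w - 16) + 3*w^2 - 12*w*exp(2*w^3 - 12*w^2 + 24*w - 16) - 12*w + 12*exp(2*w^3 - 12*w^2 + 24*w - 16) + 12)*exp(-w^3 + 6*w^2 - 12*w + 8)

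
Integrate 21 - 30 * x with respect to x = -15*x^2 + 21*x + C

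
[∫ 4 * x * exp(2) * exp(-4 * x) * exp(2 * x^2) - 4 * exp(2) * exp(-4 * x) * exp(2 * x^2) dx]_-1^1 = 1 - exp(8)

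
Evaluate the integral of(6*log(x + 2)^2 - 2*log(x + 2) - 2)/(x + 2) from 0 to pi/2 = -2*log(pi/2 + 2) - log(pi/2 + 2)^2 - 2*log(2)^3 + log(2)^2 + 2*log(2) + 2*log(pi/2 + 2)^3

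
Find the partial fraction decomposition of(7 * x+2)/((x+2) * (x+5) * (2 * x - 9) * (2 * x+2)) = 134/(2717*(2*x - 9)) + 11/(152*(x + 5)) - 2/(13*(x + 2)) + 5/(88*(x + 1))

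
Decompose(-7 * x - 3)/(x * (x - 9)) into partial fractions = -22/(3*(x - 9)) + 1/(3*x)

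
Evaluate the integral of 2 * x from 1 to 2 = 3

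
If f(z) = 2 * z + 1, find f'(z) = 2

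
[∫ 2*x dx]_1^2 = 3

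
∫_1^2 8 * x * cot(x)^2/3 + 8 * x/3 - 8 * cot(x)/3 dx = 8*cot(1)/3 - 16*cot(2)/3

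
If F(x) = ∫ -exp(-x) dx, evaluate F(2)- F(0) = -1 + exp(-2)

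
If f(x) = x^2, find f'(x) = 2*x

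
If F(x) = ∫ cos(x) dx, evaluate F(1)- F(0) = sin(1)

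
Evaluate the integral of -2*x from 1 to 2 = -3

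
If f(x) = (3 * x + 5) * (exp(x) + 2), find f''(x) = 3*x*exp(x) + 11*exp(x)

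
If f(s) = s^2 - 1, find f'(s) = 2*s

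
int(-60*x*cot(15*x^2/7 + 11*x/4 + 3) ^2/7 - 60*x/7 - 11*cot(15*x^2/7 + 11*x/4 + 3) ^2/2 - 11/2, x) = 2*cot(15*x^2/7 + 11*x/4 + 3) + C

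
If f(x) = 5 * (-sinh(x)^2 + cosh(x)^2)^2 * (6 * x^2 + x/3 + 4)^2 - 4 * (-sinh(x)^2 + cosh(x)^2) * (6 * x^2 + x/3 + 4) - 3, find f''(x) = 2160*x^2 + 120*x + 3898/9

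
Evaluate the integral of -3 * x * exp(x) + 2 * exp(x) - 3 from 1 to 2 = -exp(2) - 2*E - 3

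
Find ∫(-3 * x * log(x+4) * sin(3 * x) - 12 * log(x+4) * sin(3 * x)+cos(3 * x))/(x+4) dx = log(x + 4)*cos(3*x) + C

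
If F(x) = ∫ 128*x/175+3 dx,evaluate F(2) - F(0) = 1306/175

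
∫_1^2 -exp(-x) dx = -exp(-1) + exp(-2)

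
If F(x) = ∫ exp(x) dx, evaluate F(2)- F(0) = -1 + exp(2)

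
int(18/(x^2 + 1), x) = -18*acot(x) + C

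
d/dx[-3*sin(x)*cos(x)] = -3*cos(2*x)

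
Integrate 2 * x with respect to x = x^2 + C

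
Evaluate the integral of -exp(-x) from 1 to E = -exp(-1) + exp(-E)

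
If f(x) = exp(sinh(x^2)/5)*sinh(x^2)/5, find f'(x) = x*(sinh(2*x^2) + 10*cosh(x^2))*exp(sinh(x^2)/5)/25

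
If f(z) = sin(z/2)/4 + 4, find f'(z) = cos(z/2)/8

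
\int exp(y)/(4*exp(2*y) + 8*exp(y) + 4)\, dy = (2*exp(y) + 1)/(4*(exp(y) + 1)) + C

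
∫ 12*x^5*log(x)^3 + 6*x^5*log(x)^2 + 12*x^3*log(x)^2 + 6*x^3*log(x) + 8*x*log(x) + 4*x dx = x^2*(2*x^4*log(x)^2 + 3*x^2*log(x) + 4)*log(x) + C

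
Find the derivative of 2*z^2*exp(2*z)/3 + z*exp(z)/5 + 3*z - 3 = 4*z^2*exp(2*z)/3 + 4*z*exp(2*z)/3 + z*exp(z)/5 + exp(z)/5 + 3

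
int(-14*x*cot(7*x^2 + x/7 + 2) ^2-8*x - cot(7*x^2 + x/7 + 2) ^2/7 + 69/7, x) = 3*x^2 + 10*x + cot(7*x^2 + x/7 + 2) + C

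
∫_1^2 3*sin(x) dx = -3*cos(2) + 3*cos(1)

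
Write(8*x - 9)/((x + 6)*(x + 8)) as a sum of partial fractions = 73/(2*(x + 8)) - 57/(2*(x + 6))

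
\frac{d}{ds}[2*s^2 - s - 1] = 4*s - 1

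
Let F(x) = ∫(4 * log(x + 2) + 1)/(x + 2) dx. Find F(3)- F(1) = -2*log(3)^2 - log(3) + log(5) + 2*log(5)^2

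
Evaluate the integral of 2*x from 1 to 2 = 3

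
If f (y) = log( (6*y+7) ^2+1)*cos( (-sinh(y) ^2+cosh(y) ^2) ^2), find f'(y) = 6*(6*y + 7)*cos(sinh(y)^4 - 2*sinh(y)^2*cosh(y)^2 + cosh(y)^4)/(18*y^2 + 42*y + 25)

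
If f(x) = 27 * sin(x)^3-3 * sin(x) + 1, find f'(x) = -81*cos(x)^3 + 78*cos(x)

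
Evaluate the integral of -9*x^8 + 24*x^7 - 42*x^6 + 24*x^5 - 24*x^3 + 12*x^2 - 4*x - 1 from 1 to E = (-exp(3) - E - 1 + exp(2))^3 - 2*exp(2) + 2*E + 6 + 2*exp(3)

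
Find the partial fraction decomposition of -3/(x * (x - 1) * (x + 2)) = -1/(2*(x + 2)) - 1/(x - 1) + 3/(2*x)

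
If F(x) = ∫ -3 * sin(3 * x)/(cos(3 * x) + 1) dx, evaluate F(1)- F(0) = log(cos(3) + 1) - log(2)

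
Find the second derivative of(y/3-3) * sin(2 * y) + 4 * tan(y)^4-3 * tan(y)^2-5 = -4*y*sin(2*y)/3 + 12*sin(2*y) + 4*cos(2*y)/3 + 80*tan(y)^6 + 110*tan(y)^4 + 24*tan(y)^2 - 6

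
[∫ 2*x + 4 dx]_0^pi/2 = -4 + (pi/2 + 2)^2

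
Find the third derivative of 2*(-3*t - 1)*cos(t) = -6*t*sin(t) - 2*sin(t) + 18*cos(t)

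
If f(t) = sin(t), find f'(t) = cos(t)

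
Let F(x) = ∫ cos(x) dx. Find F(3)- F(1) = -sin(1) + sin(3)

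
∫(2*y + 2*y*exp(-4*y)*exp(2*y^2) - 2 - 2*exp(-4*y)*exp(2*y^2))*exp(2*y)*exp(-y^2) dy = 2*sinh(y*(y - 2)) + C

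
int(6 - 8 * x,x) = -4*x^2 + 6*x + C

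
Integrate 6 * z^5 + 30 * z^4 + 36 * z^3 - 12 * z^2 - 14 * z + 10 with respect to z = z^6 + 6*z^5 + 9*z^4 - 4*z^3 - 7*z^2 + 10*z + C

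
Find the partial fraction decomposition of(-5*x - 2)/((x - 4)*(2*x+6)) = -13/(14*(x + 3)) - 11/(7*(x - 4))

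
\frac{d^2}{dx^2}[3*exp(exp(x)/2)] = 3*exp(x + exp(x)/2)/2 + 3*exp(2*x + exp(x)/2)/4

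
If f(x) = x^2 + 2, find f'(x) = 2*x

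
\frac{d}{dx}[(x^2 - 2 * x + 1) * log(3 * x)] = (2*x^2*log(x) + x^2 + 2*x^2*log(3) - 2*x*log(x) - 2*x*log(3) - 2*x + 1)/x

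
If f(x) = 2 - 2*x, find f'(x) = -2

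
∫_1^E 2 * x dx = -1 + exp(2)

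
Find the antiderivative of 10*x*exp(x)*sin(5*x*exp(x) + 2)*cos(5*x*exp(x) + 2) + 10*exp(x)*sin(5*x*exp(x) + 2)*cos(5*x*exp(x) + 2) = sin(5*x*exp(x) + 2)^2 + C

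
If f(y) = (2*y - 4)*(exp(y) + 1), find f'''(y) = 2*y*exp(y) + 2*exp(y)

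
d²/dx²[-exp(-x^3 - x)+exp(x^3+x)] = (9*x^4*exp(2*x^3 + 2*x) - 9*x^4 + 6*x^2*exp(2*x^3 + 2*x) - 6*x^2 + 6*x*exp(2*x^3 + 2*x) + 6*x + exp(2*x^3 + 2*x) - 1)*exp(-x^3 - x)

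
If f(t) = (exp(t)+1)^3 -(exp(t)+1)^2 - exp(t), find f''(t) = 9*exp(3*t) + 8*exp(2*t)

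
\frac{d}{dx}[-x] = -1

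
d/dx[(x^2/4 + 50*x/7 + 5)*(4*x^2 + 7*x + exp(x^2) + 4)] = x^3*exp(x^2)/2 + 4*x^3 + 100*x^2*exp(x^2)/7 + 2547*x^2/28 + 21*x*exp(x^2)/2 + 142*x + 50*exp(x^2)/7 + 445/7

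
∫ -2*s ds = -s^2 + C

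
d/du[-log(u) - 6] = -1/u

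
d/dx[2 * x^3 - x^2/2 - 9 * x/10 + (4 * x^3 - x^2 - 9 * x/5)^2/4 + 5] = 24*x^5 - 10*x^4 - 67*x^3/5 + 87*x^2/10 + 31*x/50 - 9/10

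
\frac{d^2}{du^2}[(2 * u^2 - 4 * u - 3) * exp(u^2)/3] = 8*u^4*exp(u^2)/3 - 16*u^3*exp(u^2)/3 + 8*u^2*exp(u^2)/3 - 8*u*exp(u^2) - 2*exp(u^2)/3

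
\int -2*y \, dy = -y^2 + C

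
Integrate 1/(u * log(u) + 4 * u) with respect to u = log(log(u)/2 + 2) + C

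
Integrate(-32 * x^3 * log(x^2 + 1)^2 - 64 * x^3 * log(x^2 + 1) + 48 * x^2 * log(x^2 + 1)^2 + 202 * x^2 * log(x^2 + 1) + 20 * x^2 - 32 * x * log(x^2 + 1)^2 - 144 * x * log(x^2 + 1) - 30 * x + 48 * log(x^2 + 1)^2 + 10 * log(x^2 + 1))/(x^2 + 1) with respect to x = (2*x - 3)*(-4*(2*x - 3)*log(x^2 + 1) + 5)*log(x^2 + 1) + C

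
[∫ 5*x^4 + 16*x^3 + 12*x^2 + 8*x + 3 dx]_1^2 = 134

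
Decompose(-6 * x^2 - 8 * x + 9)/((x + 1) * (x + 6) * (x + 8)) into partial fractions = -311/(14*(x + 8)) + 159/(10*(x + 6)) + 11/(35*(x + 1))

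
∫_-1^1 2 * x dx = 0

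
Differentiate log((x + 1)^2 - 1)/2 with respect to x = (x + 1)/(x^2 + 2*x)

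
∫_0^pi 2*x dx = pi^2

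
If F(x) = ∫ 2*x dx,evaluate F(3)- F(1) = 8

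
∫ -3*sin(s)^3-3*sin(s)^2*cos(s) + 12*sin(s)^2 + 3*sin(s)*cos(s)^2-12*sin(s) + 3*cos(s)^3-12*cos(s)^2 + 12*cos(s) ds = (sqrt(2)*sin(s + pi/4) - 2)^3 + C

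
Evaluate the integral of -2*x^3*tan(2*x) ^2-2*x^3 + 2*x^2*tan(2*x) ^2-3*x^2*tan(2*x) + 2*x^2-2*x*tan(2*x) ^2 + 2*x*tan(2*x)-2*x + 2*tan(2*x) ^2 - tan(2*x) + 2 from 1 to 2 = -5*tan(4)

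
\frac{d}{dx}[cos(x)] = -sin(x)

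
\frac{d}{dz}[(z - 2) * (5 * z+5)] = 10*z - 5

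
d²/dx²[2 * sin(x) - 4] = -2*sin(x)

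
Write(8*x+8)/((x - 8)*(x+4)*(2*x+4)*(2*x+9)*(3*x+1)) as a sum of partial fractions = -216/(34375*(3*x + 1)) - 224/(3125*(2*x + 9)) + 1/(22*(x + 4)) - 1/(125*(x + 2)) + 3/(6250*(x - 8))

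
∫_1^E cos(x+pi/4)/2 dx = -sin(pi/4 + 1)/2 + sin(pi/4 + E)/2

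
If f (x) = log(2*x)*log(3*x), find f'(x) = (2*log(x) + log(2) + log(3))/x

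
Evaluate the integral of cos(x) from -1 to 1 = 2*sin(1)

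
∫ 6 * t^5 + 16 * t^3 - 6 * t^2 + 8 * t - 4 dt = t^6 + 4*t^4 - 2*t^3 + 4*t^2 - 4*t + C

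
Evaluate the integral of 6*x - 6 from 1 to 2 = 3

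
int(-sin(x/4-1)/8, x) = cos(x/4 - 1)/2 + C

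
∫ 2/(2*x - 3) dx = log(3 - 2*x) + C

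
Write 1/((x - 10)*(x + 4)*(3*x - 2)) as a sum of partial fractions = -9/(392*(3*x - 2)) + 1/(196*(x + 4)) + 1/(392*(x - 10))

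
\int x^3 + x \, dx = x^4/4 + x^2/2 + C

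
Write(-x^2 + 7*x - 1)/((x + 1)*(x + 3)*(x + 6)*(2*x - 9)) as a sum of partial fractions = 82/(3465*(2*x - 9)) + 79/(315*(x + 6)) - 31/(90*(x + 3)) + 9/(110*(x + 1))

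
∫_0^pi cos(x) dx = 0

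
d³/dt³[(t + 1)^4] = 24*t + 24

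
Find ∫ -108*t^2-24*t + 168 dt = -36*t^3 - 12*t^2 + 168*t + C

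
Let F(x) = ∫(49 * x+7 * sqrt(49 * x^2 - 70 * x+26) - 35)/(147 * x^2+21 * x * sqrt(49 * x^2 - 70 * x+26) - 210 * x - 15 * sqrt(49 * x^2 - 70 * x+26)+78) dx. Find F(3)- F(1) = -log(2 + sqrt(5))/3 + log(16 + sqrt(257))/3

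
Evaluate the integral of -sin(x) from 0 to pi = -2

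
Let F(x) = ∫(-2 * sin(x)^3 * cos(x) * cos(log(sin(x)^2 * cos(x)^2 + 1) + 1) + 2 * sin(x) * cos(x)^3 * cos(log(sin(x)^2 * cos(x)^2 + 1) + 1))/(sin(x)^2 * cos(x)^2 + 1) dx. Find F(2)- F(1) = -sin(log((9 - cos(4))/8) + 1) + sin(log((9 - cos(8))/8) + 1)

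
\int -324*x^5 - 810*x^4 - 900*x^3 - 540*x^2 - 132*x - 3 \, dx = -54*x^6 - 162*x^5 - 225*x^4 - 180*x^3 - 66*x^2 - 3*x + C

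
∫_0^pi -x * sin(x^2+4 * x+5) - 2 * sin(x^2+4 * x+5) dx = cos(5 + pi^2)/2 - cos(5)/2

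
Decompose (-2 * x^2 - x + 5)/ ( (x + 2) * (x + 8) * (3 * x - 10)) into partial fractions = -185/(544*(3*x - 10)) - 115/(204*(x + 8)) + 1/(96*(x + 2))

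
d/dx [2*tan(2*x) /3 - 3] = 4/(3*cos(2*x)^2)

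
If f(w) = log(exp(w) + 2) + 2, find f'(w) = exp(w)/(exp(w) + 2)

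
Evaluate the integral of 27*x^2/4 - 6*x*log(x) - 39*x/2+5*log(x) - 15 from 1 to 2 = -29 - 2*log(2)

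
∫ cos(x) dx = sin(x) + C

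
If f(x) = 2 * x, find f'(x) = 2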